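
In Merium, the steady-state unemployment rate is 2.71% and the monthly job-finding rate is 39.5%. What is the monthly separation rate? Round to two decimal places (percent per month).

Separation rate ≈ 1.10% per month.

From u* = s/(s+f): s = u·f/(1−u).
s = 0.0271 × 39.5 / (1 − 0.0271) = 1.0704 / 0.9729 ≈ 1.10% per month.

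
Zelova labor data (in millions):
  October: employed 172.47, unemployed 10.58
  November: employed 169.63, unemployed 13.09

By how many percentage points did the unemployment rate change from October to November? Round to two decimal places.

October: labor force = 172.47 + 10.58 = 183.05; u = 10.58/183.05 = 5.78%.
November: labor force = 169.63 + 13.09 = 182.72; u = 13.09/182.72 = 7.16%.
Change = 7.16% − 5.78% = +1.38 pp.

The unemployment rate changed by +1.38 percentage points.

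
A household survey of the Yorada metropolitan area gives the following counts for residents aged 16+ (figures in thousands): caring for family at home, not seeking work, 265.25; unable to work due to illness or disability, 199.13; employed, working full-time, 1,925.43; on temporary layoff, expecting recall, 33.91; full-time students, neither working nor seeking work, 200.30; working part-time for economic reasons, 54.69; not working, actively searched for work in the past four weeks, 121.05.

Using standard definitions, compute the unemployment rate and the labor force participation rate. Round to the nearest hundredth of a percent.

Unemployment rate ≈ 7.26%; labor force participation rate ≈ 76.26%.

Employed = 1,925.43 + 54.69 = 1,980.12 thousand (anyone who worked, including part-time for economic reasons, counts as employed).
Unemployed = 33.91 + 121.05 = 154.96 thousand (jobless and actively searching, or on temporary layoff).
Labor force = 1,980.12 + 154.96 = 2,135.08 thousand.
Not in labor force = 265.25 + 199.13 + 200.30 = 664.68 thousand (those not working and not actively searching are outside the labor force).
Civilian working-age population = 2,135.08 + 664.68 = 2,799.76 thousand.
Unemployment rate = 154.96 / 2,135.08 = 7.26%.
Labor force participation rate = 2,135.08 / 2,799.76 = 76.26%.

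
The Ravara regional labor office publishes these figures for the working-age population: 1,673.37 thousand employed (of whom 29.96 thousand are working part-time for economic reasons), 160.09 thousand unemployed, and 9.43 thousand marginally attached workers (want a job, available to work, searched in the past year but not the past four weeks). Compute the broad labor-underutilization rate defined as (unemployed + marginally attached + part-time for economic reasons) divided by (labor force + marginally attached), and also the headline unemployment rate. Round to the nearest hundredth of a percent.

Broad underutilization rate ≈ 10.82%; headline unemployment rate ≈ 8.73%.

Labor force = 1,673.37 + 160.09 = 1,833.46 thousand.
Numerator = 160.09 + 9.43 + 29.96 = 199.48 thousand.
Denominator = 1,833.46 + 9.43 = 1,842.89 thousand.
Broad rate = 199.48 / 1,842.89 = 10.82%.
Headline unemployment rate = 160.09 / 1,833.46 = 8.73%.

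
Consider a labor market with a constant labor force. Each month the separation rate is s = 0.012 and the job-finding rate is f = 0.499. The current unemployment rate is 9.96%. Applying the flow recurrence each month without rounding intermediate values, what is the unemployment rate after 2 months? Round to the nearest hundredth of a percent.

With a fixed labor force, u_{t+1} = u_t + s·(1−u_t) − f·u_t = u_t·(1−s−f) + s.
Here 1−s−f = 0.489 and s = 0.012.
u_1 = 0.099600 × 0.489 + 0.012 = 0.060704.
u_2 = 0.060704 × 0.489 + 0.012 = 0.041684.

Unemployment rate after two months ≈ 4.17%.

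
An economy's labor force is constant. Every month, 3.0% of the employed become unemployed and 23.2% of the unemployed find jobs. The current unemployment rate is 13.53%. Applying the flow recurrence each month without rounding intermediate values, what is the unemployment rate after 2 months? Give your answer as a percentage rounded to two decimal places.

With a fixed labor force, u_{t+1} = u_t + s·(1−u_t) − f·u_t = u_t·(1−s−f) + s.
Here 1−s−f = 0.738 and s = 0.030.
u_1 = 0.135300 × 0.738 + 0.030 = 0.129851.
u_2 = 0.129851 × 0.738 + 0.030 = 0.125830.

Unemployment rate after two months ≈ 12.58%.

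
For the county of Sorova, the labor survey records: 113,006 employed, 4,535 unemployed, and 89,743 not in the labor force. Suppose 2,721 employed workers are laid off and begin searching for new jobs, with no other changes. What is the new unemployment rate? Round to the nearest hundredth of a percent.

New unemployment rate ≈ 6.17%.

Initially, labor force = 113,006 + 4,535 = 117,541, so u = 4,535/117,541 = 3.86%.
After the change, employed falls and unemployed rises by 2,721; labor force unchanged → E = 110,285, U = 7,256, labor force = 117,541.
New unemployment rate = 7,256 / 117,541 = 6.17%.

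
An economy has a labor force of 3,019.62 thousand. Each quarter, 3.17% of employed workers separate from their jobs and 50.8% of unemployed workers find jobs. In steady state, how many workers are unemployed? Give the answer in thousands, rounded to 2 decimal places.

Steady-state unemployment rate u* = s/(s+f) = 3.17/(3.17+50.8) = 0.058736.
Unemployed = u* × labor force = 0.058736 × 3,019.62 ≈ 177.36 thousand.

About 177.36 thousand are unemployed in steady state.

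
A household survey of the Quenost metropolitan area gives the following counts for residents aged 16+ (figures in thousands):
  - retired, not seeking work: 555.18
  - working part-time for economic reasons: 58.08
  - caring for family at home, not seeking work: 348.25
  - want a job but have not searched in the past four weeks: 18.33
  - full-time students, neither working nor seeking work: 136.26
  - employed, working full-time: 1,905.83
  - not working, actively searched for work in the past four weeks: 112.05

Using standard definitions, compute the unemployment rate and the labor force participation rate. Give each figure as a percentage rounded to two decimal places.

Employed = 58.08 + 1,905.83 = 1,963.91 thousand (anyone who worked, including part-time for economic reasons, counts as employed).
Unemployed = 112.05 thousand.
Labor force = 1,963.91 + 112.05 = 2,075.96 thousand.
Not in labor force = 555.18 + 348.25 + 18.33 + 136.26 = 1,058.02 thousand (those not working and not actively searching are outside the labor force — including those who want a job but have given up searching).
Civilian working-age population = 2,075.96 + 1,058.02 = 3,133.98 thousand.
Unemployment rate = 112.05 / 2,075.96 = 5.40%.
Labor force participation rate = 2,075.96 / 3,133.98 = 66.24%.

Unemployment rate ≈ 5.40%; labor force participation rate ≈ 66.24%.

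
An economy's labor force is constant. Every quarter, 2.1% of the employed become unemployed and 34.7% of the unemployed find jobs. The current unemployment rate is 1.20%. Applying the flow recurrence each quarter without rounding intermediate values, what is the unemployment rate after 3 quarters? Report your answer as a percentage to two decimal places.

Unemployment rate after three quarters ≈ 4.57%.

With a fixed labor force, u_{t+1} = u_t + s·(1−u_t) − f·u_t = u_t·(1−s−f) + s.
Here 1−s−f = 0.632 and s = 0.021.
u_1 = 0.012000 × 0.632 + 0.021 = 0.028584.
u_2 = 0.028584 × 0.632 + 0.021 = 0.039065.
u_3 = 0.039065 × 0.632 + 0.021 = 0.045689.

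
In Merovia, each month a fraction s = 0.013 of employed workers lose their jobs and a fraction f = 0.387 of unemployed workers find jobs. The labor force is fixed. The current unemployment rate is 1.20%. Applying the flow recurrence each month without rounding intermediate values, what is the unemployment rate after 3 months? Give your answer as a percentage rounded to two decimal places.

Unemployment rate after three months ≈ 2.81%.

With a fixed labor force, u_{t+1} = u_t + s·(1−u_t) − f·u_t = u_t·(1−s−f) + s.
Here 1−s−f = 0.600 and s = 0.013.
u_1 = 0.012000 × 0.600 + 0.013 = 0.020200.
u_2 = 0.020200 × 0.600 + 0.013 = 0.025120.
u_3 = 0.025120 × 0.600 + 0.013 = 0.028072.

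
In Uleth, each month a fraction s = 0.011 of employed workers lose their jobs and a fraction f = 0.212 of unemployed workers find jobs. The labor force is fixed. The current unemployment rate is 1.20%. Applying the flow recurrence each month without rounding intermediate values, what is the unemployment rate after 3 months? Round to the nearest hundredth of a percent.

Unemployment rate after three months ≈ 3.18%.

With a fixed labor force, u_{t+1} = u_t + s·(1−u_t) − f·u_t = u_t·(1−s−f) + s.
Here 1−s−f = 0.777 and s = 0.011.
u_1 = 0.012000 × 0.777 + 0.011 = 0.020324.
u_2 = 0.020324 × 0.777 + 0.011 = 0.026792.
u_3 = 0.026792 × 0.777 + 0.011 = 0.031817.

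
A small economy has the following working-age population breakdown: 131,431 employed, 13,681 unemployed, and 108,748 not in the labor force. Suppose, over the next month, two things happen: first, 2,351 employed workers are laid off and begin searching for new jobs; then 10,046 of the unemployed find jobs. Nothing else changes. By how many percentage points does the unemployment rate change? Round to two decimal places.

Initially, labor force = 131,431 + 13,681 = 145,112, so u = 13,681/145,112 = 9.43%.
After the first change, employed falls and unemployed rises by 2,351; labor force unchanged → E = 129,080, U = 16,032, labor force = 145,112.
After the second change, unemployed falls and employed rises by 10,046; labor force unchanged → E = 139,126, U = 5,986, labor force = 145,112.
New unemployment rate = 5,986 / 145,112 = 4.13%.
Change = 4.13% − 9.43% = −5.30 percentage points.

The unemployment rate changes by −5.30 percentage points.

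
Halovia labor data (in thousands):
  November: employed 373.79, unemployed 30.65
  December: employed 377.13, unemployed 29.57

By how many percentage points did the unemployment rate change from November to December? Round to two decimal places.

The unemployment rate changed by −0.31 percentage points.

November: labor force = 373.79 + 30.65 = 404.44; u = 30.65/404.44 = 7.58%.
December: labor force = 377.13 + 29.57 = 406.70; u = 29.57/406.70 = 7.27%.
Change = 7.27% − 7.58% = −0.31 pp.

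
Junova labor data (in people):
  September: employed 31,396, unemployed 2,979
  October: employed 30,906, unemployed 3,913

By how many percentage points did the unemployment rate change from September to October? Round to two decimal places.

September: labor force = 31,396 + 2,979 = 34,375; u = 2,979/34,375 = 8.67%.
October: labor force = 30,906 + 3,913 = 34,819; u = 3,913/34,819 = 11.24%.
Change = 11.24% − 8.67% = +2.57 pp.

The unemployment rate changed by +2.57 percentage points.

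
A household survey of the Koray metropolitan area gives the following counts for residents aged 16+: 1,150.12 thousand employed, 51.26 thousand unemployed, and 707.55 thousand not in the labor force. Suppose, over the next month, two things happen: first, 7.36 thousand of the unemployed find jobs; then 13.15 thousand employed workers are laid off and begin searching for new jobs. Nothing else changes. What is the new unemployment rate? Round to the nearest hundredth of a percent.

New unemployment rate ≈ 4.75%.

Initially, labor force = 1,150.12 + 51.26 = 1,201.38 thousand, so u = 51.26/1,201.38 = 4.27%.
After the first change, unemployed falls and employed rises by 7.36; labor force unchanged → E = 1,157.48, U = 43.90, labor force = 1,201.38 thousand.
After the second change, employed falls and unemployed rises by 13.15; labor force unchanged → E = 1,144.33, U = 57.05, labor force = 1,201.38 thousand.
New unemployment rate = 57.05 / 1,201.38 = 4.75%.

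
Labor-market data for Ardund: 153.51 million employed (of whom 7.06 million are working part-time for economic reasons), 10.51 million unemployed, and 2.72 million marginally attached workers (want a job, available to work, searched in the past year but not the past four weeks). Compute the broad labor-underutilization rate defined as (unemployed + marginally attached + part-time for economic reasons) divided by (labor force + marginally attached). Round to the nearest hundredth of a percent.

Labor force = 153.51 + 10.51 = 164.02 million.
Numerator = 10.51 + 2.72 + 7.06 = 20.29 million.
Denominator = 164.02 + 2.72 = 166.74 million.
Broad rate = 20.29 / 166.74 = 12.17%.

Broad underutilization rate ≈ 12.17%.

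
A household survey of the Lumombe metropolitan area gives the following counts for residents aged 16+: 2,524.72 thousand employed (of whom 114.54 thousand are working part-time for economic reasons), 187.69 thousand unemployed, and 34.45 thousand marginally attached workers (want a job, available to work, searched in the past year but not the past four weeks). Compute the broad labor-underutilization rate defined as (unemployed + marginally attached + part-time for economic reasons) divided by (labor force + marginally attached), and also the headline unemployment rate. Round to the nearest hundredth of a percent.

Broad underutilization rate ≈ 12.26%; headline unemployment rate ≈ 6.92%.

Labor force = 2,524.72 + 187.69 = 2,712.41 thousand.
Numerator = 187.69 + 34.45 + 114.54 = 336.68 thousand.
Denominator = 2,712.41 + 34.45 = 2,746.86 thousand.
Broad rate = 336.68 / 2,746.86 = 12.26%.
Headline unemployment rate = 187.69 / 2,712.41 = 6.92%.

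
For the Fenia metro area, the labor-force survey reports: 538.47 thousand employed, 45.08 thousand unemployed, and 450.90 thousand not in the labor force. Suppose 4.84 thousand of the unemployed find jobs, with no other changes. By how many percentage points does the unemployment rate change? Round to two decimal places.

The unemployment rate changes by −0.83 percentage points.

Initially, labor force = 538.47 + 45.08 = 583.55 thousand, so u = 45.08/583.55 = 7.73%.
After the change, unemployed falls and employed rises by 4.84; labor force unchanged → E = 543.31, U = 40.24, labor force = 583.55 thousand.
New unemployment rate = 40.24 / 583.55 = 6.90%.
Change = 6.90% − 7.73% = −0.83 percentage points.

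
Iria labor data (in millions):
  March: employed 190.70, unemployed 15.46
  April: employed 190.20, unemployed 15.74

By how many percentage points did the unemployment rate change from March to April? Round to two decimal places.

The unemployment rate changed by +0.14 percentage points.

March: labor force = 190.70 + 15.46 = 206.16; u = 15.46/206.16 = 7.50%.
April: labor force = 190.20 + 15.74 = 205.94; u = 15.74/205.94 = 7.64%.
Change = 7.64% − 7.50% = +0.14 pp.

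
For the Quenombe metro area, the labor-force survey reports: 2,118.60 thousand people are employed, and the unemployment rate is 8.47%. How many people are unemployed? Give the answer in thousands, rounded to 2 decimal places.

Let U be the number unemployed. The labor force is E + U, and U/(E+U) = 0.0847.
So U = 0.0847 × 2,118.60 / (1 − 0.0847) = 179.4454 / 0.9153 ≈ 196.05 thousand.

About 196.05 thousand are unemployed.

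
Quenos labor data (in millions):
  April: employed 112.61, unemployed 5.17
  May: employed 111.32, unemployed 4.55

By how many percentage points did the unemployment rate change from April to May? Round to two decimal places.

The unemployment rate changed by −0.46 percentage points.

April: labor force = 112.61 + 5.17 = 117.78; u = 5.17/117.78 = 4.39%.
May: labor force = 111.32 + 4.55 = 115.87; u = 4.55/115.87 = 3.93%.
Change = 3.93% − 4.39% = −0.46 pp.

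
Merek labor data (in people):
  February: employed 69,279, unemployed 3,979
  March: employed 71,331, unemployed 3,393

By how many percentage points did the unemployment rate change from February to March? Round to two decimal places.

February: labor force = 69,279 + 3,979 = 73,258; u = 3,979/73,258 = 5.43%.
March: labor force = 71,331 + 3,393 = 74,724; u = 3,393/74,724 = 4.54%.
Change = 4.54% − 5.43% = −0.89 pp.

The unemployment rate changed by −0.89 percentage points.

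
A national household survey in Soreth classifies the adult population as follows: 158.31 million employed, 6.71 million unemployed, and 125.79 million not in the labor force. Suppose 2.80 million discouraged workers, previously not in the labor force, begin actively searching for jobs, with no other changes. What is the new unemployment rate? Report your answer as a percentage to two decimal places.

New unemployment rate ≈ 5.67%.

Initially, labor force = 158.31 + 6.71 = 165.02 million, so u = 6.71/165.02 = 4.07%.
After the change, unemployed and labor force both rise by 2.80 → E = 158.31, U = 9.51, labor force = 167.82 million.
New unemployment rate = 9.51 / 167.82 = 5.67%.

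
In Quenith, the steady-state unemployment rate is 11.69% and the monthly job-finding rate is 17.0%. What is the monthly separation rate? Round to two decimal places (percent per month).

From u* = s/(s+f): s = u·f/(1−u).
s = 0.1169 × 17.0 / (1 − 0.1169) = 1.9873 / 0.8831 ≈ 2.25% per month.

Separation rate ≈ 2.25% per month.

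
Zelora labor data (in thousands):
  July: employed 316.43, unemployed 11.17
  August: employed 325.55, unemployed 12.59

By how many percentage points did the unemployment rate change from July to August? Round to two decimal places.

July: labor force = 316.43 + 11.17 = 327.60; u = 11.17/327.60 = 3.41%.
August: labor force = 325.55 + 12.59 = 338.14; u = 12.59/338.14 = 3.72%.
Change = 3.72% − 3.41% = +0.31 pp.

The unemployment rate changed by +0.31 percentage points.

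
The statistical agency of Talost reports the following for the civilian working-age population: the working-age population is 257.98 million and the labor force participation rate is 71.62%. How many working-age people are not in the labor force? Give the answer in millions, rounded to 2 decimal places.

About 73.21 million are not in the labor force.

Share not in the labor force = 1 − 0.7162 = 0.2838.
Not in labor force = 0.2838 × 257.98 ≈ 73.21 million.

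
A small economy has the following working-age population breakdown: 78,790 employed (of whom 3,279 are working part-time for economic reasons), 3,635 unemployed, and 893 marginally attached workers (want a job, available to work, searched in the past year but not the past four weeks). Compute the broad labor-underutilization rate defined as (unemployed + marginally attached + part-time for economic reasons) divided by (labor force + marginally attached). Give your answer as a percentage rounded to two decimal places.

Labor force = 78,790 + 3,635 = 82,425.
Numerator = 3,635 + 893 + 3,279 = 7,807.
Denominator = 82,425 + 893 = 83,318.
Broad rate = 7,807 / 83,318 = 9.37%.

Broad underutilization rate ≈ 9.37%.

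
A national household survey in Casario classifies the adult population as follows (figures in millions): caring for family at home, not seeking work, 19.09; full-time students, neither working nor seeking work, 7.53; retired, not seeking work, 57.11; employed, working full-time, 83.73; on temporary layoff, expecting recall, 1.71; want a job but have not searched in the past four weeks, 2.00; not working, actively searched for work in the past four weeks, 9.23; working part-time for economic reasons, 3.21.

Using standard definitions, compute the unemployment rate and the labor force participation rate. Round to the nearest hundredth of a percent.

Employed = 83.73 + 3.21 = 86.94 million (anyone who worked, including part-time for economic reasons, counts as employed).
Unemployed = 1.71 + 9.23 = 10.94 million (jobless and actively searching, or on temporary layoff).
Labor force = 86.94 + 10.94 = 97.88 million.
Not in labor force = 19.09 + 7.53 + 57.11 + 2.00 = 85.73 million (those not working and not actively searching are outside the labor force — including those who want a job but have given up searching).
Civilian working-age population = 97.88 + 85.73 = 183.61 million.
Unemployment rate = 10.94 / 97.88 = 11.18%.
Labor force participation rate = 97.88 / 183.61 = 53.31%.

Unemployment rate ≈ 11.18%; labor force participation rate ≈ 53.31%.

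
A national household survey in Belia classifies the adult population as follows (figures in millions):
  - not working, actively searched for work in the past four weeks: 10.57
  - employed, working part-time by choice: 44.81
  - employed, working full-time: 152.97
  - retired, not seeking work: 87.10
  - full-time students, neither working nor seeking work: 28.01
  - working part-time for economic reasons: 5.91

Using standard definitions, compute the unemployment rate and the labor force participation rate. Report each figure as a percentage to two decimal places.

Unemployment rate ≈ 4.93%; labor force participation rate ≈ 65.05%.

Employed = 44.81 + 152.97 + 5.91 = 203.69 million (anyone who worked, including part-time for economic reasons, counts as employed).
Unemployed = 10.57 million.
Labor force = 203.69 + 10.57 = 214.26 million.
Not in labor force = 87.10 + 28.01 = 115.11 million (those not working and not actively searching are outside the labor force).
Civilian working-age population = 214.26 + 115.11 = 329.37 million.
Unemployment rate = 10.57 / 214.26 = 4.93%.
Labor force participation rate = 214.26 / 329.37 = 65.05%.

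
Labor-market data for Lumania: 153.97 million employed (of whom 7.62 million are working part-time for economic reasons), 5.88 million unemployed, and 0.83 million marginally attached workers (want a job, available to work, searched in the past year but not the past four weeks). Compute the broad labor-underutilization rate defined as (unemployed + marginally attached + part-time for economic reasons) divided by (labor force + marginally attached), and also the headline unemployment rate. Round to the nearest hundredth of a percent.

Broad underutilization rate ≈ 8.92%; headline unemployment rate ≈ 3.68%.

Labor force = 153.97 + 5.88 = 159.85 million.
Numerator = 5.88 + 0.83 + 7.62 = 14.33 million.
Denominator = 159.85 + 0.83 = 160.68 million.
Broad rate = 14.33 / 160.68 = 8.92%.
Headline unemployment rate = 5.88 / 159.85 = 3.68%.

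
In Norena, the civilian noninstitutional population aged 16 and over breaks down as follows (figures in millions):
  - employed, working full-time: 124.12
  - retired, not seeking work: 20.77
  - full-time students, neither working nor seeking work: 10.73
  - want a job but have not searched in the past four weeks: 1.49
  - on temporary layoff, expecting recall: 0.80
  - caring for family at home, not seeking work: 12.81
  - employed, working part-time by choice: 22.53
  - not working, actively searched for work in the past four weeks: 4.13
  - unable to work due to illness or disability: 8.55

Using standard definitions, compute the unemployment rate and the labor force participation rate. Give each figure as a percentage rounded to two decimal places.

Employed = 124.12 + 22.53 = 146.65 million.
Unemployed = 0.80 + 4.13 = 4.93 million (jobless and actively searching, or on temporary layoff).
Labor force = 146.65 + 4.93 = 151.58 million.
Not in labor force = 20.77 + 10.73 + 1.49 + 12.81 + 8.55 = 54.35 million (those not working and not actively searching are outside the labor force — including those who want a job but have given up searching).
Civilian working-age population = 151.58 + 54.35 = 205.93 million.
Unemployment rate = 4.93 / 151.58 = 3.25%.
Labor force participation rate = 151.58 / 205.93 = 73.61%.

Unemployment rate ≈ 3.25%; labor force participation rate ≈ 73.61%.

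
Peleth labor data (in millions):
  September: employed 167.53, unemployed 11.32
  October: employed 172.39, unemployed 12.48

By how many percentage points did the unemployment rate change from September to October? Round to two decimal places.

The unemployment rate changed by +0.42 percentage points.

September: labor force = 167.53 + 11.32 = 178.85; u = 11.32/178.85 = 6.33%.
October: labor force = 172.39 + 12.48 = 184.87; u = 12.48/184.87 = 6.75%.
Change = 6.75% − 6.33% = +0.42 pp.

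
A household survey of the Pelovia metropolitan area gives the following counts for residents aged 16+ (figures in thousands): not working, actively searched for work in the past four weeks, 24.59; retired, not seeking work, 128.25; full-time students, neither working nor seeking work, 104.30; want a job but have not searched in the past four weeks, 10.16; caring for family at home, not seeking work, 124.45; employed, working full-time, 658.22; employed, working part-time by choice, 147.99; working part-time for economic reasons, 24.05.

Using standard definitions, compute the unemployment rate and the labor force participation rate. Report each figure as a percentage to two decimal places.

Employed = 658.22 + 147.99 + 24.05 = 830.26 thousand (anyone who worked, including part-time for economic reasons, counts as employed).
Unemployed = 24.59 thousand.
Labor force = 830.26 + 24.59 = 854.85 thousand.
Not in labor force = 128.25 + 104.30 + 10.16 + 124.45 = 367.16 thousand (those not working and not actively searching are outside the labor force — including those who want a job but have given up searching).
Civilian working-age population = 854.85 + 367.16 = 1,222.01 thousand.
Unemployment rate = 24.59 / 854.85 = 2.88%.
Labor force participation rate = 854.85 / 1,222.01 = 69.95%.

Unemployment rate ≈ 2.88%; labor force participation rate ≈ 69.95%.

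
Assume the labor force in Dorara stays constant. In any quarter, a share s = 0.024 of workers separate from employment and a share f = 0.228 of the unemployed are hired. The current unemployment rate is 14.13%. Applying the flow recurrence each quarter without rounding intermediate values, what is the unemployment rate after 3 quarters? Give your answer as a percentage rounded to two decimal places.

Unemployment rate after three quarters ≈ 11.45%.

With a fixed labor force, u_{t+1} = u_t + s·(1−u_t) − f·u_t = u_t·(1−s−f) + s.
Here 1−s−f = 0.748 and s = 0.024.
u_1 = 0.141300 × 0.748 + 0.024 = 0.129692.
u_2 = 0.129692 × 0.748 + 0.024 = 0.121010.
u_3 = 0.121010 × 0.748 + 0.024 = 0.114515.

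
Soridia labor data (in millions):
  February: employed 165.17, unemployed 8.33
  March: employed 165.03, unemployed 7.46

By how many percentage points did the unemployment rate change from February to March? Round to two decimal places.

The unemployment rate changed by −0.48 percentage points.

February: labor force = 165.17 + 8.33 = 173.50; u = 8.33/173.50 = 4.80%.
March: labor force = 165.03 + 7.46 = 172.49; u = 7.46/172.49 = 4.32%.
Change = 4.32% − 4.80% = −0.48 pp.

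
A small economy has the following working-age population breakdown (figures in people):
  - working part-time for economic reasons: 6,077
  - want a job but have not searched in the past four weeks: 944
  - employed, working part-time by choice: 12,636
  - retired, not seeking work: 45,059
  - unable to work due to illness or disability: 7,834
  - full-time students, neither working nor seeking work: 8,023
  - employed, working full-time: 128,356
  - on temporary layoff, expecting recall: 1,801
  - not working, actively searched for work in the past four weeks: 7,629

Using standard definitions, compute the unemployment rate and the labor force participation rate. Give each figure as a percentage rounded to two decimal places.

Unemployment rate ≈ 6.03%; labor force participation rate ≈ 71.67%.

Employed = 6,077 + 12,636 + 128,356 = 147,069 (anyone who worked, including part-time for economic reasons, counts as employed).
Unemployed = 1,801 + 7,629 = 9,430 (jobless and actively searching, or on temporary layoff).
Labor force = 147,069 + 9,430 = 156,499.
Not in labor force = 944 + 45,059 + 7,834 + 8,023 = 61,860 (those not working and not actively searching are outside the labor force — including those who want a job but have given up searching).
Civilian working-age population = 156,499 + 61,860 = 218,359.
Unemployment rate = 9,430 / 156,499 = 6.03%.
Labor force participation rate = 156,499 / 218,359 = 71.67%.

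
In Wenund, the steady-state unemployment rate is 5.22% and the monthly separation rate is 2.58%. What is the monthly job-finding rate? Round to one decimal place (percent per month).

Job-finding rate ≈ 46.8% per month.

From u* = s/(s+f): f = s·(1−u)/u.
f = 2.58 × (1 − 0.0522) / 0.0522 = 2.4453 / 0.0522 ≈ 46.8% per month.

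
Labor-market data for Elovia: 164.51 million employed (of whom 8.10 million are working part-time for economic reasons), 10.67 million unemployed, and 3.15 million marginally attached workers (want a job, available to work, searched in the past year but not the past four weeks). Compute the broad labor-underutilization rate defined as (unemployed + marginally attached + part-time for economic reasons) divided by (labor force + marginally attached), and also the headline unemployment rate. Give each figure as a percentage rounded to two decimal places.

Labor force = 164.51 + 10.67 = 175.18 million.
Numerator = 10.67 + 3.15 + 8.10 = 21.92 million.
Denominator = 175.18 + 3.15 = 178.33 million.
Broad rate = 21.92 / 178.33 = 12.29%.
Headline unemployment rate = 10.67 / 175.18 = 6.09%.

Broad underutilization rate ≈ 12.29%; headline unemployment rate ≈ 6.09%.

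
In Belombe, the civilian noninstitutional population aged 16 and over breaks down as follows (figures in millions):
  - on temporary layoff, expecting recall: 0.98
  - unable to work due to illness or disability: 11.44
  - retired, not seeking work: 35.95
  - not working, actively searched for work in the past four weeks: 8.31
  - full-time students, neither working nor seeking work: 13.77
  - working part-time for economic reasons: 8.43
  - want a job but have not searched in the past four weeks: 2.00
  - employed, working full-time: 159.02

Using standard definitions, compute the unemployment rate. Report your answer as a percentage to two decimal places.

Unemployment rate ≈ 5.26%.

Employed = 8.43 + 159.02 = 167.45 million (anyone who worked, including part-time for economic reasons, counts as employed).
Unemployed = 0.98 + 8.31 = 9.29 million (jobless and actively searching, or on temporary layoff).
Labor force = 167.45 + 9.29 = 176.74 million.
Unemployment rate = 9.29 / 176.74 = 5.26%.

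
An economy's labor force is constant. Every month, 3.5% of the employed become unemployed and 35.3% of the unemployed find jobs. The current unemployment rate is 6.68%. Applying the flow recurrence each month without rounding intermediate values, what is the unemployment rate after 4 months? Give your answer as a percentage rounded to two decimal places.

Unemployment rate after four months ≈ 8.69%.

With a fixed labor force, u_{t+1} = u_t + s·(1−u_t) − f·u_t = u_t·(1−s−f) + s.
Here 1−s−f = 0.612 and s = 0.035.
u_1 = 0.066800 × 0.612 + 0.035 = 0.075882.
u_2 = 0.075882 × 0.612 + 0.035 = 0.081440.
u_3 = 0.081440 × 0.612 + 0.035 = 0.084841.
u_4 = 0.084841 × 0.612 + 0.035 = 0.086923.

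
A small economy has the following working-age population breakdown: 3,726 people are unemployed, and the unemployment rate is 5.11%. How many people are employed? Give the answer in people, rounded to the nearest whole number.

Labor force = U / u = 3,726 / 0.0511 ≈ 72,916.
Employed = labor force − unemployed = 72,916 − 3,726 = 69,190.

About 69,190 are employed.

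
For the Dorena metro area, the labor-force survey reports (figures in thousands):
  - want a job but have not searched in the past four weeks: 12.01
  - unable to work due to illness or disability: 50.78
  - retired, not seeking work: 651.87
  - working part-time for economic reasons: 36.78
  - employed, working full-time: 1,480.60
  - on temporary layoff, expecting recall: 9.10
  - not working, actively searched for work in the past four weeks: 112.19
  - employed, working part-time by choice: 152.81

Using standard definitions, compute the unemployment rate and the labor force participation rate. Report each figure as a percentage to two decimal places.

Employed = 36.78 + 1,480.60 + 152.81 = 1,670.19 thousand (anyone who worked, including part-time for economic reasons, counts as employed).
Unemployed = 9.10 + 112.19 = 121.29 thousand (jobless and actively searching, or on temporary layoff).
Labor force = 1,670.19 + 121.29 = 1,791.48 thousand.
Not in labor force = 12.01 + 50.78 + 651.87 = 714.66 thousand (those not working and not actively searching are outside the labor force — including those who want a job but have given up searching).
Civilian working-age population = 1,791.48 + 714.66 = 2,506.14 thousand.
Unemployment rate = 121.29 / 1,791.48 = 6.77%.
Labor force participation rate = 1,791.48 / 2,506.14 = 71.48%.

Unemployment rate ≈ 6.77%; labor force participation rate ≈ 71.48%.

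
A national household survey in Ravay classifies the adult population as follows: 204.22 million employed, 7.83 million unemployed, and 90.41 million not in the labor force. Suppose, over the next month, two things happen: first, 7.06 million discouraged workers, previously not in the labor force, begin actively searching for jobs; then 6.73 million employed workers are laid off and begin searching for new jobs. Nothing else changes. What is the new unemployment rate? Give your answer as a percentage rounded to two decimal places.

New unemployment rate ≈ 9.87%.

Initially, labor force = 204.22 + 7.83 = 212.05 million, so u = 7.83/212.05 = 3.69%.
After the first change, unemployed and labor force both rise by 7.06 → E = 204.22, U = 14.89, labor force = 219.11 million.
After the second change, employed falls and unemployed rises by 6.73; labor force unchanged → E = 197.49, U = 21.62, labor force = 219.11 million.
New unemployment rate = 21.62 / 219.11 = 9.87%.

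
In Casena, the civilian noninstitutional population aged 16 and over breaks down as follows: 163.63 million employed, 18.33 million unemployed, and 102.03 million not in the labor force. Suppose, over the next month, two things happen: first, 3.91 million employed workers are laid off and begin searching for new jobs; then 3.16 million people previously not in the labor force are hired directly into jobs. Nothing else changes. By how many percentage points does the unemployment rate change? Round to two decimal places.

The unemployment rate changes by +1.94 percentage points.

Initially, labor force = 163.63 + 18.33 = 181.96 million, so u = 18.33/181.96 = 10.07%.
After the first change, employed falls and unemployed rises by 3.91; labor force unchanged → E = 159.72, U = 22.24, labor force = 181.96 million.
After the second change, employed and labor force both rise by 3.16; unemployed unchanged → E = 162.88, U = 22.24, labor force = 185.12 million.
New unemployment rate = 22.24 / 185.12 = 12.01%.
Change = 12.01% − 10.07% = +1.94 percentage points.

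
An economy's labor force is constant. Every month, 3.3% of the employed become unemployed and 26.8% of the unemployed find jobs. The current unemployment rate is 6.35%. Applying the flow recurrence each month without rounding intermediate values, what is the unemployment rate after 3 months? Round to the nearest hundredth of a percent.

With a fixed labor force, u_{t+1} = u_t + s·(1−u_t) − f·u_t = u_t·(1−s−f) + s.
Here 1−s−f = 0.699 and s = 0.033.
u_1 = 0.063500 × 0.699 + 0.033 = 0.077386.
u_2 = 0.077386 × 0.699 + 0.033 = 0.087093.
u_3 = 0.087093 × 0.699 + 0.033 = 0.093878.

Unemployment rate after three months ≈ 9.39%.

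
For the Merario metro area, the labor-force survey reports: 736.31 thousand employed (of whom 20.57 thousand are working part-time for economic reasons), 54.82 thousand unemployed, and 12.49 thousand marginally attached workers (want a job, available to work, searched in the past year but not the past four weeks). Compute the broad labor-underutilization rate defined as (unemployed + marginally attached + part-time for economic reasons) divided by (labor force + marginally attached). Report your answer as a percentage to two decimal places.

Labor force = 736.31 + 54.82 = 791.13 thousand.
Numerator = 54.82 + 12.49 + 20.57 = 87.88 thousand.
Denominator = 791.13 + 12.49 = 803.62 thousand.
Broad rate = 87.88 / 803.62 = 10.94%.

Broad underutilization rate ≈ 10.94%.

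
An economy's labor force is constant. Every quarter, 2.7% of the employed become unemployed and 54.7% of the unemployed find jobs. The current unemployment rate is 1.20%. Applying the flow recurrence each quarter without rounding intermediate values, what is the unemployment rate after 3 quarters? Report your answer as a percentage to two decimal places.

Unemployment rate after three quarters ≈ 4.43%.

With a fixed labor force, u_{t+1} = u_t + s·(1−u_t) − f·u_t = u_t·(1−s−f) + s.
Here 1−s−f = 0.426 and s = 0.027.
u_1 = 0.012000 × 0.426 + 0.027 = 0.032112.
u_2 = 0.032112 × 0.426 + 0.027 = 0.040680.
u_3 = 0.040680 × 0.426 + 0.027 = 0.044330.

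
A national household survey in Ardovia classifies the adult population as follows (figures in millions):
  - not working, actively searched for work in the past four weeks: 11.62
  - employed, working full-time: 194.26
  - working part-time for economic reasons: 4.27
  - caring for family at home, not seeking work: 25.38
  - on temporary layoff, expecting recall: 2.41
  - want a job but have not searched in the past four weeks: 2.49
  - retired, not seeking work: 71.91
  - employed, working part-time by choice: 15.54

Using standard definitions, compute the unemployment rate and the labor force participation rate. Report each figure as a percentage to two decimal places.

Employed = 194.26 + 4.27 + 15.54 = 214.07 million (anyone who worked, including part-time for economic reasons, counts as employed).
Unemployed = 11.62 + 2.41 = 14.03 million (jobless and actively searching, or on temporary layoff).
Labor force = 214.07 + 14.03 = 228.10 million.
Not in labor force = 25.38 + 2.49 + 71.91 = 99.78 million (those not working and not actively searching are outside the labor force — including those who want a job but have given up searching).
Civilian working-age population = 228.10 + 99.78 = 327.88 million.
Unemployment rate = 14.03 / 228.10 = 6.15%.
Labor force participation rate = 228.10 / 327.88 = 69.57%.

Unemployment rate ≈ 6.15%; labor force participation rate ≈ 69.57%.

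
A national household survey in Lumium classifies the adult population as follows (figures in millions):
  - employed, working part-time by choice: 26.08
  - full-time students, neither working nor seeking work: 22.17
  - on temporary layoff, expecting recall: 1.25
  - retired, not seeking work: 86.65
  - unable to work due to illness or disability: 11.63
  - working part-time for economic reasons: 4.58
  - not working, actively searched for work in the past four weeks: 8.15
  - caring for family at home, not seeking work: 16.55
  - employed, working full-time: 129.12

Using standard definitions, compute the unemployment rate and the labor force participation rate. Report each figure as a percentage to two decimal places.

Employed = 26.08 + 4.58 + 129.12 = 159.78 million (anyone who worked, including part-time for economic reasons, counts as employed).
Unemployed = 1.25 + 8.15 = 9.40 million (jobless and actively searching, or on temporary layoff).
Labor force = 159.78 + 9.40 = 169.18 million.
Not in labor force = 22.17 + 86.65 + 11.63 + 16.55 = 137.00 million (those not working and not actively searching are outside the labor force).
Civilian working-age population = 169.18 + 137.00 = 306.18 million.
Unemployment rate = 9.40 / 169.18 = 5.56%.
Labor force participation rate = 169.18 / 306.18 = 55.26%.

Unemployment rate ≈ 5.56%; labor force participation rate ≈ 55.26%.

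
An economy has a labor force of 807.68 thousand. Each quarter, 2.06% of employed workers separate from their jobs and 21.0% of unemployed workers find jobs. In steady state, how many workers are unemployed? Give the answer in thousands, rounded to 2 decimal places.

About 72.15 thousand are unemployed in steady state.

Steady-state unemployment rate u* = s/(s+f) = 2.06/(2.06+21.0) = 0.089332.
Unemployed = u* × labor force = 0.089332 × 807.68 ≈ 72.15 thousand.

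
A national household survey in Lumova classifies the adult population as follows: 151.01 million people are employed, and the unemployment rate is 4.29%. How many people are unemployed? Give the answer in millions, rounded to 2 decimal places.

About 6.77 million are unemployed.

Let U be the number unemployed. The labor force is E + U, and U/(E+U) = 0.0429.
So U = 0.0429 × 151.01 / (1 − 0.0429) = 6.4783 / 0.9571 ≈ 6.77 million.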